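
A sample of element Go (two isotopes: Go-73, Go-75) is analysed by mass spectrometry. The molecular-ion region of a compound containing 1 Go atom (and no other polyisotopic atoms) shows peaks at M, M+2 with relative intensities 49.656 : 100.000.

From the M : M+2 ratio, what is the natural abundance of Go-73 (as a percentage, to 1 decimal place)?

33.2%

Let p = fractional abundance of Go-73. I(M+2)/I(M) = [C(1,1)·p^0·(1−p)] / p^1 = 1·(1−p)/p = 100.000/49.656 = 2.0139
(1−p)/p = 2.0139/1 = 2.0139  ⇒  p = 1/(1 + 2.0139) = 0.3318
Go-73: 33.2%, Go-75: 66.8%.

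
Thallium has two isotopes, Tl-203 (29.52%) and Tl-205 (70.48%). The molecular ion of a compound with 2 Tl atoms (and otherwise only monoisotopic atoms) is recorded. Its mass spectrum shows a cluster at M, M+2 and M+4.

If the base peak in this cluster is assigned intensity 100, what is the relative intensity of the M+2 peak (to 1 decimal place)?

83.8

(0.2952 + 0.7048)^2 gives M 0.0871, M+2 0.4161, M+4 0.4967; the largest is M+4.
P(M+4) = C(2,2) × 0.2952^0 × 0.7048^2 = 1 × 1.0000 × 0.49674304 = 0.496743 (base)
P(M+2) = C(2,1) × 0.2952^1 × 0.7048^1 = 2 × 0.2952 × 0.7048 = 0.416114
Relative intensity = 0.416114 / 0.496743 × 100 = 83.8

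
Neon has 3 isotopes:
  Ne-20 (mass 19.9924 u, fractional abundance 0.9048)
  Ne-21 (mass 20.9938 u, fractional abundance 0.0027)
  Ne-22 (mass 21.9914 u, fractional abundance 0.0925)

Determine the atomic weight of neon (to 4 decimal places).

20.1800 u

Weight each isotope mass by its fractional abundance: 0.9048 × 19.9924 + 0.0027 × 20.9938 + 0.0925 × 21.9914
= 18.08912 + 0.05668 + 2.03420 = 20.18000 u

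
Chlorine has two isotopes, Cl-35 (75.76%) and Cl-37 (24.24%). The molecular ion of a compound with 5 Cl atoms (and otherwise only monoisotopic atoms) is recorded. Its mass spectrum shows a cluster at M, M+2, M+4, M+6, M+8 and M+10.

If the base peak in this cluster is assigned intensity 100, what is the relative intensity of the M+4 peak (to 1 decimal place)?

Term probabilities: M 0.2496, M+2 0.3993, M+4 0.2555, M+6 0.0817, M+8 0.0131, M+10 0.0008. Base peak = M+2.
P(M+2) = C(5,1) × 0.7576^4 × 0.2424^1 = 5 × 0.32942751 × 0.2424 = 0.399266 (base)
P(M+4) = C(5,2) × 0.7576^3 × 0.2424^2 = 10 × 0.4348304 × 0.05875776 = 0.255497
Relative intensity = 0.255497 / 0.399266 × 100 = 64.0

64.0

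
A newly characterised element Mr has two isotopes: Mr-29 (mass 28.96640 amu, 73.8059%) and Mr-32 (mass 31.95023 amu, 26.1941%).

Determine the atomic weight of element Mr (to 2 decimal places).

The abundance-weighted mean is 0.738059 × 28.96640 + 0.261941 × 31.95023
= 21.378912 + 8.369075 = 29.747987 amu

29.75 amu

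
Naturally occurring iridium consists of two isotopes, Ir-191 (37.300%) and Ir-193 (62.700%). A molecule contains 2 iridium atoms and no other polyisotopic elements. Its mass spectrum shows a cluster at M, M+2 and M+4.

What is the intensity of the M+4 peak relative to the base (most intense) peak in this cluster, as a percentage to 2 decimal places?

Term probabilities: M 0.1391, M+2 0.4677, M+4 0.3931. Base peak = M+2.
P(M+2) = C(2,1) × 0.37300^1 × 0.62700^1 = 2 × 0.3730 × 0.6270 = 0.467742 (base)
P(M+4) = C(2,2) × 0.37300^0 × 0.62700^2 = 1 × 1.0000 × 0.393129 = 0.393129
Relative intensity = 0.393129 / 0.467742 × 100 = 84.05

84.05%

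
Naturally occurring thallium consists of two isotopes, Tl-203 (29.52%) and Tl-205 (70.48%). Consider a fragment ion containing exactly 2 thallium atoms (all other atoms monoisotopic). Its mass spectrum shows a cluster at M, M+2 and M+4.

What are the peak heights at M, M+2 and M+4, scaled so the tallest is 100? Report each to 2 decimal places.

Expanding (0.2952 + 0.7048)^2:
P(M) = 0.2952^2 = 0.087143
P(M+2) = 2 × 0.2952^1 × 0.7048^1 = 0.416114
P(M+4) = 0.7048^2 = 0.496743
The M+4 peak is largest (0.496743); scaling to 100 gives 17.54 : 83.77 : 100.00.

17.54 : 83.77 : 100.00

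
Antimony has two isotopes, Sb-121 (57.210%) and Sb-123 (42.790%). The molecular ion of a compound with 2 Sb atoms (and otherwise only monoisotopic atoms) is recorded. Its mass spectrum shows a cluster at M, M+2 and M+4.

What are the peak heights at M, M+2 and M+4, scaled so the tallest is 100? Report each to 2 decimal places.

The 2 Sb atoms are independent, so intensities follow the terms of (0.57210 + 0.42790)^2.
P(M) = 0.57210^2 = 0.327298
P(M+2) = 2 × 0.57210^1 × 0.42790^1 = 0.489603
P(M+4) = 0.42790^2 = 0.183098
The M+2 peak is largest (0.489603); scaling to 100 gives 66.85 : 100.00 : 37.40.

66.85 : 100.00 : 37.40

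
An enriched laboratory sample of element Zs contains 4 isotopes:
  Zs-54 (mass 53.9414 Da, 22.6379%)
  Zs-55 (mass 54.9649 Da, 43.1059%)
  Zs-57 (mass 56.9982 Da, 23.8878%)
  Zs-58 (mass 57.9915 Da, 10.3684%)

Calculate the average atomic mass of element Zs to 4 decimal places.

The abundance-weighted mean is 0.226379 × 53.9414 + 0.431059 × 54.9649 + 0.238878 × 56.9982 + 0.103684 × 57.9915
= 12.21120 + 23.69311 + 13.61562 + 6.01279 = 55.53272 Da

55.5327 Da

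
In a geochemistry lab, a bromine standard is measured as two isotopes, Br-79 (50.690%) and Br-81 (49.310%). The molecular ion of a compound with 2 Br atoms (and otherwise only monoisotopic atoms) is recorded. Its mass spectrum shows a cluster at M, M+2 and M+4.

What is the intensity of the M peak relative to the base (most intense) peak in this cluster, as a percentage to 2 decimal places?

51.40%

Binomial terms of (0.50690 + 0.49310)^2: M 0.2569, M+2 0.4999, M+4 0.2431 → M+2 is the base peak.
P(M+2) = C(2,1) × 0.50690^1 × 0.49310^1 = 2 × 0.5069 × 0.4931 = 0.499905 (base)
P(M) = C(2,0) × 0.50690^2 × 0.49310^0 = 1 × 0.25694761 × 1.0000 = 0.256948
Relative intensity = 0.256948 / 0.499905 × 100 = 51.40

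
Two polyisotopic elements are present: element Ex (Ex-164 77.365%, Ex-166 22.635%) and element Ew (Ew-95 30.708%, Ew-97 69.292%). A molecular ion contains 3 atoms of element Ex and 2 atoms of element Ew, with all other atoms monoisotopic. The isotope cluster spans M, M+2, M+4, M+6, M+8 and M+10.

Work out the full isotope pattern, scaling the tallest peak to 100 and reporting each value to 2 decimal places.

10.74 : 57.90 : 100.00 : 60.72 : 15.26 : 1.37

Element Ex pattern (n=3): 0.46305608 : 0.40643473 : 0.1189123 : 0.01159689
Element Ew pattern (n=2): 0.09429813 : 0.42556375 : 0.48013813
Convolve the two distributions (both contribute in 2-u steps):
  M: 0.46305608×0.09429813 = 0.043665
  M+2: 0.46305608×0.42556375 + 0.40643473×0.09429813 = 0.235386
  M+4: 0.46305608×0.48013813 + 0.40643473×0.42556375 + 0.1189123×0.09429813 = 0.406508
  M+6: 0.40643473×0.48013813 + 0.1189123×0.42556375 + 0.01159689×0.09429813 = 0.246843
  M+8: 0.1189123×0.48013813 + 0.01159689×0.42556375 = 0.062030
  M+10: 0.01159689×0.48013813 = 0.005568
Scale to base peak (0.406508) = 100: 10.74 : 57.90 : 100.00 : 60.72 : 15.26 : 1.37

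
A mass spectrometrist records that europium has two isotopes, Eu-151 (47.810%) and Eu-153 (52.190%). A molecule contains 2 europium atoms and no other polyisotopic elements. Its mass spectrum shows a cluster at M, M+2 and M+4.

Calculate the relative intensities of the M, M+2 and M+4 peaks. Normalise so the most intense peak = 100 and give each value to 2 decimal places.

45.80 : 100.00 : 54.58

Each Eu atom is independently Eu-151 (p = 0.47810) or Eu-153 (q = 0.52190); the cluster is the binomial expansion (p + q)^2.
P(M) = 0.47810^2 = 0.228580
P(M+2) = 2 × 0.47810^1 × 0.52190^1 = 0.499041
P(M+4) = 0.52190^2 = 0.272380
The M+2 peak is largest (0.499041); scaling to 100 gives 45.80 : 100.00 : 54.58.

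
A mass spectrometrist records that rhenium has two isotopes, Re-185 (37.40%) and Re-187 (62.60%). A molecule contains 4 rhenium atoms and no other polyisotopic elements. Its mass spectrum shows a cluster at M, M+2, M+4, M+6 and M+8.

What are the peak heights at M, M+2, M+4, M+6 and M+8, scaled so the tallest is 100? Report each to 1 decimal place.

5.3 : 35.7 : 89.6 : 100.0 : 41.8

The 4 Re atoms are independent, so intensities follow the terms of (0.3740 + 0.6260)^4.
P(M) = 0.3740^4 = 0.019565
P(M+2) = 4 × 0.3740^3 × 0.6260^1 = 0.130993
P(M+4) = 6 × 0.3740^2 × 0.6260^2 = 0.328884
P(M+6) = 4 × 0.3740^1 × 0.6260^3 = 0.366990
P(M+8) = 0.6260^4 = 0.153567
The M+6 peak is largest (0.366990); scaling to 100 gives 5.3 : 35.7 : 89.6 : 100.0 : 41.8.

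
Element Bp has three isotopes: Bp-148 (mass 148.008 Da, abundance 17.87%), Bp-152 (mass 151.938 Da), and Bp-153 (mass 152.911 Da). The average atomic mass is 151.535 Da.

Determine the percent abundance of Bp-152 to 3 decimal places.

Let x and y be the fractions of Bp-152 and Bp-153. Then x + y = 1 − 0.1787 = 0.8213 and 151.938x + 152.911y = 151.535 − 0.1787×148.008 = 125.0859704.
Substituting: 151.938x + 152.911(0.8213 − x) = 125.0859704
(151.938 − 152.911)x = -0.4998339  ⇒  x = 0.51370, y = 0.30760
Bp-152: 51.370%, Bp-153: 30.760%.

51.370%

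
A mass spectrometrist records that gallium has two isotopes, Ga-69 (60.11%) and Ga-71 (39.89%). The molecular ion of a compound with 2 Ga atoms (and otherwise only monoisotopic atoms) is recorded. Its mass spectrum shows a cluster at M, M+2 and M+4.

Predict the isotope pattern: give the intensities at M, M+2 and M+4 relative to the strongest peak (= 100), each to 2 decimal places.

75.34 : 100.00 : 33.18

The 2 Ga atoms are independent, so intensities follow the terms of (0.6011 + 0.3989)^2.
P(M) = 0.6011^2 = 0.361321
P(M+2) = 2 × 0.6011^1 × 0.3989^1 = 0.479558
P(M+4) = 0.3989^2 = 0.159121
The M+2 peak is largest (0.479558); scaling to 100 gives 75.34 : 100.00 : 33.18.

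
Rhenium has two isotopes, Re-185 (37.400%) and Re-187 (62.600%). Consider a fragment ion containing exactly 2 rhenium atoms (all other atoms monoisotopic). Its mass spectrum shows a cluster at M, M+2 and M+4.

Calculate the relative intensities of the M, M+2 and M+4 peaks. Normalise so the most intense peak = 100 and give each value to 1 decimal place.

Expanding (0.37400 + 0.62600)^2:
P(M) = 0.37400^2 = 0.139876
P(M+2) = 2 × 0.37400^1 × 0.62600^1 = 0.468248
P(M+4) = 0.62600^2 = 0.391876
The M+2 peak is largest (0.468248); scaling to 100 gives 29.9 : 100.0 : 83.7.

29.9 : 100.0 : 83.7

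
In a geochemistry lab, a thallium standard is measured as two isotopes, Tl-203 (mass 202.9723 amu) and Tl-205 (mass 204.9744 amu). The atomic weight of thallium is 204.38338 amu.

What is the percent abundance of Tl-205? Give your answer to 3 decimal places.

70.480%

With x = fraction of Tl-203 (so Tl-205 is 1 − x):
202.9723·x + 204.9744·(1 − x) = 204.38338
(202.9723 − 204.9744)·x = 204.38338 − 204.9744
x = -0.59102 / -2.0021 = 0.29520 → 29.520% Tl-203, 70.480% Tl-205.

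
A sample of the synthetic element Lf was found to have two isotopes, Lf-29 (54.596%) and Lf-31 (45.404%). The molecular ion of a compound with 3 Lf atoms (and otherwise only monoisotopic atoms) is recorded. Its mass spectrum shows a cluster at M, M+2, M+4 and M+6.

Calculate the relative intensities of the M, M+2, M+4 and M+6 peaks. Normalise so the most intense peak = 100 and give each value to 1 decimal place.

40.1 : 100.0 : 83.2 : 23.1

Each Lf atom is independently Lf-29 (p = 0.54596) or Lf-31 (q = 0.45404); the cluster is the binomial expansion (p + q)^3.
P(M) = 0.54596^3 = 0.162736
P(M+2) = 3 × 0.54596^2 × 0.45404^1 = 0.406010
P(M+4) = 3 × 0.54596^1 × 0.45404^2 = 0.337653
P(M+6) = 0.45404^3 = 0.093601
The M+2 peak is largest (0.406010); scaling to 100 gives 40.1 : 100.0 : 83.2 : 23.1.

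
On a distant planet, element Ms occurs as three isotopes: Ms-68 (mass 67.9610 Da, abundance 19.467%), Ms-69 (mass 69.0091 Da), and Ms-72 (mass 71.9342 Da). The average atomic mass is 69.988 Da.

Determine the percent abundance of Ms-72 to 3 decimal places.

40.441%

The remaining 80.533% is split between Ms-69 (fraction x) and Ms-72 (fraction 0.80533 − x).
Substituting: 69.0091x + 71.9342(0.80533 − x) = 56.75803213
(69.0091 − 71.9342)x = -1.172737156  ⇒  x = 0.40092, y = 0.40441
Ms-69: 40.092%, Ms-72: 40.441%.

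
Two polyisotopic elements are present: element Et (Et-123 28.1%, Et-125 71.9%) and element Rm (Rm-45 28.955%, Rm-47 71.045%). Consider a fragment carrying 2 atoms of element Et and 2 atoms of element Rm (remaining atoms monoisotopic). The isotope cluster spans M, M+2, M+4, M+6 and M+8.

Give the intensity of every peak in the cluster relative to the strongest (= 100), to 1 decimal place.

Element Et pattern (n=2): 0.078961 : 0.404078 : 0.516961
Element Rm pattern (n=2): 0.0838392 : 0.41142159 : 0.5047392
Convolve the two distributions (both contribute in 2-u steps):
  M: 0.078961×0.0838392 = 0.006620
  M+2: 0.078961×0.41142159 + 0.404078×0.0838392 = 0.066364
  M+4: 0.078961×0.5047392 + 0.404078×0.41142159 + 0.516961×0.0838392 = 0.249443
  M+6: 0.404078×0.5047392 + 0.516961×0.41142159 = 0.416643
  M+8: 0.516961×0.5047392 = 0.260930
Scale to base peak (0.416643) = 100: 1.6 : 15.9 : 59.9 : 100.0 : 62.6

1.6 : 15.9 : 59.9 : 100.0 : 62.6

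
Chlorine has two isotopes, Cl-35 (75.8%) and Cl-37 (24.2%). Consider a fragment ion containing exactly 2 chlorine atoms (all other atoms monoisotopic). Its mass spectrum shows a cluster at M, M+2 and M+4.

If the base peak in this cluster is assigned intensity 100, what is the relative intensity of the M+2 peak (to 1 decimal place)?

Term probabilities: M 0.5746, M+2 0.3669, M+4 0.0586. Base peak = M.
P(M) = C(2,0) × 0.758^2 × 0.242^0 = 1 × 0.574564 × 1.0000 = 0.574564 (base)
P(M+2) = C(2,1) × 0.758^1 × 0.242^1 = 2 × 0.7580 × 0.2420 = 0.366872
Relative intensity = 0.366872 / 0.574564 × 100 = 63.9

63.9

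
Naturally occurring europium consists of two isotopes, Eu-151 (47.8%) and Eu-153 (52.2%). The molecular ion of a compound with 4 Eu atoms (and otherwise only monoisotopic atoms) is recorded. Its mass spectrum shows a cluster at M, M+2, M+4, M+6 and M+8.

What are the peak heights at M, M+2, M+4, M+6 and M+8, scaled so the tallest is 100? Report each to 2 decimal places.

The 4 Eu atoms are independent, so intensities follow the terms of (0.478 + 0.522)^4.
P(M) = 0.478^4 = 0.052205
P(M+2) = 4 × 0.478^3 × 0.522^1 = 0.228042
P(M+4) = 6 × 0.478^2 × 0.522^2 = 0.373549
P(M+6) = 4 × 0.478^1 × 0.522^3 = 0.271956
P(M+8) = 0.522^4 = 0.074248
The M+4 peak is largest (0.373549); scaling to 100 gives 13.98 : 61.05 : 100.00 : 72.80 : 19.88.

13.98 : 61.05 : 100.00 : 72.80 : 19.88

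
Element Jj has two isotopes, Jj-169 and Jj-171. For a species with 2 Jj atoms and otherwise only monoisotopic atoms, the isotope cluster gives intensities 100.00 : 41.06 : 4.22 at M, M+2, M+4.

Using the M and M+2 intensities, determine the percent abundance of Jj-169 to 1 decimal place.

83.0%

Write p for the Jj-169 fraction. I(M+2)/I(M) = [C(2,1)·p^1·(1−p)] / p^2 = 2·(1−p)/p = 41.06/100.00 = 0.4106
(1−p)/p = 0.4106/2 = 0.2053  ⇒  p = 1/(1 + 0.2053) = 0.8297
Jj-169: 83.0%, Jj-171: 17.0%.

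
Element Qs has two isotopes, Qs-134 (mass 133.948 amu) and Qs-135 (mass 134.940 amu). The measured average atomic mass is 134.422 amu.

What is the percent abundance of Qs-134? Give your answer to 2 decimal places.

Writing the weighted mean with unknown fraction x of Qs-134:
133.948·x + 134.940·(1 − x) = 134.422
(133.948 − 134.940)·x = 134.422 − 134.940
x = -0.518 / -0.992 = 0.52218 → 52.22% Qs-134, 47.78% Qs-135.

52.22%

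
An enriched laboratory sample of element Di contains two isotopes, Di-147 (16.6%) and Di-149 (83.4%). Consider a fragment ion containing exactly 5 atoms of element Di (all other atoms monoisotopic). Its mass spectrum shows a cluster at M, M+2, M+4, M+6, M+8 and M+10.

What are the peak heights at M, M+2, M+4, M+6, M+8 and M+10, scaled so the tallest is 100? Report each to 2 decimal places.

Each Di atom is independently Di-147 (p = 0.166) or Di-149 (q = 0.834); the cluster is the binomial expansion (p + q)^5.
P(M) = 0.166^5 = 0.000126
P(M+2) = 5 × 0.166^4 × 0.834^1 = 0.003166
P(M+4) = 10 × 0.166^3 × 0.834^2 = 0.031817
P(M+6) = 10 × 0.166^2 × 0.834^3 = 0.159851
P(M+8) = 5 × 0.166^1 × 0.834^4 = 0.401552
P(M+10) = 0.834^5 = 0.403488
The M+10 peak is largest (0.403488); scaling to 100 gives 0.03 : 0.78 : 7.89 : 39.62 : 99.52 : 100.00.

0.03 : 0.78 : 7.89 : 39.62 : 99.52 : 100.00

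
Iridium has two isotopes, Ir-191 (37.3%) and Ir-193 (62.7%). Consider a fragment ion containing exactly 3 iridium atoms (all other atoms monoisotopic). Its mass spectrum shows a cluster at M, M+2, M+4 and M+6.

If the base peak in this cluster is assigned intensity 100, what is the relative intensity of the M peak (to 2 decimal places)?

11.80

(0.373 + 0.627)^3 gives M 0.0519, M+2 0.2617, M+4 0.4399, M+6 0.2465; the largest is M+4.
P(M+4) = C(3,2) × 0.373^1 × 0.627^2 = 3 × 0.3730 × 0.393129 = 0.439911 (base)
P(M) = C(3,0) × 0.373^3 × 0.627^0 = 1 × 0.05189512 × 1.0000 = 0.051895
Relative intensity = 0.051895 / 0.439911 × 100 = 11.80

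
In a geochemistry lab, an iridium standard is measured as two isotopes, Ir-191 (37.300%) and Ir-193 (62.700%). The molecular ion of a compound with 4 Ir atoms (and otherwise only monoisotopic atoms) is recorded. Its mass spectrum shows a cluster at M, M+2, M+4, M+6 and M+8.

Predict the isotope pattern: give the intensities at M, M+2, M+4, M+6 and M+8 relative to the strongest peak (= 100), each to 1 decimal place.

5.3 : 35.4 : 89.2 : 100.0 : 42.0

Expanding (0.37300 + 0.62700)^4:
P(M) = 0.37300^4 = 0.019357
P(M+2) = 4 × 0.37300^3 × 0.62700^1 = 0.130153
P(M+4) = 6 × 0.37300^2 × 0.62700^2 = 0.328174
P(M+6) = 4 × 0.37300^1 × 0.62700^3 = 0.367766
P(M+8) = 0.62700^4 = 0.154550
The M+6 peak is largest (0.367766); scaling to 100 gives 5.3 : 35.4 : 89.2 : 100.0 : 42.0.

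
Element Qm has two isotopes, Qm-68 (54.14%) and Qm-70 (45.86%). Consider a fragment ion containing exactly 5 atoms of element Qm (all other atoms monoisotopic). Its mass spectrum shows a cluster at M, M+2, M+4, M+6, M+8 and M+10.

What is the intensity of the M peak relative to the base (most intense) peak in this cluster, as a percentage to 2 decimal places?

(0.5414 + 0.4586)^5 gives M 0.0465, M+2 0.1970, M+4 0.3338, M+6 0.2827, M+8 0.1197, M+10 0.0203; the largest is M+4.
P(M+4) = C(5,2) × 0.5414^3 × 0.4586^2 = 10 × 0.1586919 × 0.21031396 = 0.333751 (base)
P(M) = C(5,0) × 0.5414^5 × 0.4586^0 = 1 × 0.04651481 × 1.0000 = 0.046515
Relative intensity = 0.046515 / 0.333751 × 100 = 13.94

13.94%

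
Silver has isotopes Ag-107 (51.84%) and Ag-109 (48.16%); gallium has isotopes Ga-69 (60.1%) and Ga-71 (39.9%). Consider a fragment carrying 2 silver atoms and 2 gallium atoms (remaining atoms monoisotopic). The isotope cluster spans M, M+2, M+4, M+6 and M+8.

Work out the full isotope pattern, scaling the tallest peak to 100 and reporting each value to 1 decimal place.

26.5 : 84.5 : 100.0 : 52.1 : 10.1

Silver pattern (n=2): 0.26873856 : 0.49932288 : 0.23193856
Gallium pattern (n=2): 0.361201 : 0.479598 : 0.159201
Convolve the two distributions (both contribute in 2-u steps):
  M: 0.26873856×0.361201 = 0.097069
  M+2: 0.26873856×0.479598 + 0.49932288×0.361201 = 0.309242
  M+4: 0.26873856×0.159201 + 0.49932288×0.479598 + 0.23193856×0.361201 = 0.366034
  M+6: 0.49932288×0.159201 + 0.23193856×0.479598 = 0.190730
  M+8: 0.23193856×0.159201 = 0.036925
Scale to base peak (0.366034) = 100: 26.5 : 84.5 : 100.0 : 52.1 : 10.1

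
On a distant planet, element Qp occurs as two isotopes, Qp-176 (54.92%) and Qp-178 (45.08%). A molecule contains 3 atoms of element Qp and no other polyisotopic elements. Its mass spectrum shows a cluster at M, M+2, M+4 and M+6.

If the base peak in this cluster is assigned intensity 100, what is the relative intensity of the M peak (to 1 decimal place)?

Binomial terms of (0.5492 + 0.4508)^3: M 0.1657, M+2 0.4079, M+4 0.3348, M+6 0.0916 → M+2 is the base peak.
P(M+2) = C(3,1) × 0.5492^2 × 0.4508^1 = 3 × 0.30162064 × 0.4508 = 0.407912 (base)
P(M) = C(3,0) × 0.5492^3 × 0.4508^0 = 1 × 0.16565006 × 1.0000 = 0.165650
Relative intensity = 0.165650 / 0.407912 × 100 = 40.6

40.6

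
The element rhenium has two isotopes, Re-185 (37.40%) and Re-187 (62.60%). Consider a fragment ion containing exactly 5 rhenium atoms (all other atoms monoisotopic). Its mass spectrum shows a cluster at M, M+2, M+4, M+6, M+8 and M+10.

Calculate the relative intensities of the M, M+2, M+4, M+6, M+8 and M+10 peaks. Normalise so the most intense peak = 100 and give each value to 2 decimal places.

Each Re atom is independently Re-185 (p = 0.3740) or Re-187 (q = 0.6260); the cluster is the binomial expansion (p + q)^5.
P(M) = 0.3740^5 = 0.007317
P(M+2) = 5 × 0.3740^4 × 0.6260^1 = 0.061239
P(M+4) = 10 × 0.3740^3 × 0.6260^2 = 0.205005
P(M+6) = 10 × 0.3740^2 × 0.6260^3 = 0.343136
P(M+8) = 5 × 0.3740^1 × 0.6260^4 = 0.287170
P(M+10) = 0.6260^5 = 0.096133
The M+6 peak is largest (0.343136); scaling to 100 gives 2.13 : 17.85 : 59.74 : 100.00 : 83.69 : 28.02.

2.13 : 17.85 : 59.74 : 100.00 : 83.69 : 28.02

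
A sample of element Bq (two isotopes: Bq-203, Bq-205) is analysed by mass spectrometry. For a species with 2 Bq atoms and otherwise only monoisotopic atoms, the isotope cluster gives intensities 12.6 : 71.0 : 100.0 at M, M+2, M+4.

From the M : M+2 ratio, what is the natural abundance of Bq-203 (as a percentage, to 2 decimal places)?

Let p = fractional abundance of Bq-203. I(M+2)/I(M) = [C(2,1)·p^1·(1−p)] / p^2 = 2·(1−p)/p = 71.0/12.6 = 5.6349
(1−p)/p = 5.6349/2 = 2.8175  ⇒  p = 1/(1 + 2.8175) = 0.2620
Bq-203: 26.20%, Bq-205: 73.80%.

26.20%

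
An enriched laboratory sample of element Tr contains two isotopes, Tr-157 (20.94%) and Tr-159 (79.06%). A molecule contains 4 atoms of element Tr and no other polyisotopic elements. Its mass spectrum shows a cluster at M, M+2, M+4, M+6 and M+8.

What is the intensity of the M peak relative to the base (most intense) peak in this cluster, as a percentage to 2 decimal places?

0.46%

Binomial terms of (0.2094 + 0.7906)^4: M 0.0019, M+2 0.0290, M+4 0.1644, M+6 0.4139, M+8 0.3907 → M+6 is the base peak.
P(M+6) = C(4,3) × 0.2094^1 × 0.7906^3 = 4 × 0.2094 × 0.49416323 = 0.413911 (base)
P(M) = C(4,0) × 0.2094^4 × 0.7906^0 = 1 × 0.00192268 × 1.0000 = 0.001923
Relative intensity = 0.001923 / 0.413911 × 100 = 0.46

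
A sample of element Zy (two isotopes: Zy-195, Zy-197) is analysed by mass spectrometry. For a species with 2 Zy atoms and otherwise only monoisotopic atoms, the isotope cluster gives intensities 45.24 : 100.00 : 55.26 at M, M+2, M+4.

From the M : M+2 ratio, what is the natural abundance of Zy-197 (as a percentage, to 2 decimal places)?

52.50%

If p is the fraction of Zy that is Zy-195, then I(M+2)/I(M) = [C(2,1)·p^1·(1−p)] / p^2 = 2·(1−p)/p = 100.00/45.24 = 2.2104
(1−p)/p = 2.2104/2 = 1.1052  ⇒  p = 1/(1 + 1.1052) = 0.4750
Zy-195: 47.50%, Zy-197: 52.50%.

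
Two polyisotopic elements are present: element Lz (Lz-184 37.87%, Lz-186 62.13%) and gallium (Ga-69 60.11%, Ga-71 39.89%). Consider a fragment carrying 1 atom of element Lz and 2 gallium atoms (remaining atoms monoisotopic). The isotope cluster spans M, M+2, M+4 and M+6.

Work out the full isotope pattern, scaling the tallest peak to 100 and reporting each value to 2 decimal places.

Element Lz pattern (n=1): 0.3787 : 0.6213
Gallium pattern (n=2): 0.36132121 : 0.47955758 : 0.15912121
Convolve the two distributions (both contribute in 2-u steps):
  M: 0.3787×0.36132121 = 0.136832
  M+2: 0.3787×0.47955758 + 0.6213×0.36132121 = 0.406097
  M+4: 0.3787×0.15912121 + 0.6213×0.47955758 = 0.358208
  M+6: 0.6213×0.15912121 = 0.098862
Scale to base peak (0.406097) = 100: 33.69 : 100.00 : 88.21 : 24.34

33.69 : 100.00 : 88.21 : 24.34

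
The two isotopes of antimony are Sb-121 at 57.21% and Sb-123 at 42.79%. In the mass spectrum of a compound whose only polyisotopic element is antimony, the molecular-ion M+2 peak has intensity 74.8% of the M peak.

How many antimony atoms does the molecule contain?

1

With n Sb atoms, P(M+2)/P(M) = C(n,1)·p^(n−1)q / p^n = n·q/p = n · 0.4279/0.5721.
n = 0.748 × 0.5721/0.4279 = 1.00 ≈ 1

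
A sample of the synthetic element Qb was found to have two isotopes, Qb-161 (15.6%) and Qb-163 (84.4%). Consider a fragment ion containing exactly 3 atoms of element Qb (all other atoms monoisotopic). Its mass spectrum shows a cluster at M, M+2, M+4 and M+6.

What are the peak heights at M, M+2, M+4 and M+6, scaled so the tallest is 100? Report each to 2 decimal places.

0.63 : 10.25 : 55.45 : 100.00

Each Qb atom is independently Qb-161 (p = 0.156) or Qb-163 (q = 0.844); the cluster is the binomial expansion (p + q)^3.
P(M) = 0.156^3 = 0.003796
P(M+2) = 3 × 0.156^2 × 0.844^1 = 0.061619
P(M+4) = 3 × 0.156^1 × 0.844^2 = 0.333373
P(M+6) = 0.844^3 = 0.601212
The M+6 peak is largest (0.601212); scaling to 100 gives 0.63 : 10.25 : 55.45 : 100.00.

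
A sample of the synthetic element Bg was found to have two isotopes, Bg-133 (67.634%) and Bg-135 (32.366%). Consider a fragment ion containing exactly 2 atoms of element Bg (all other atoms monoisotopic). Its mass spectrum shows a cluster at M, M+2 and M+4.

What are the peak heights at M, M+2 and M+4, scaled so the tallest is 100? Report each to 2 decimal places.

100.00 : 95.71 : 22.90

Each Bg atom is independently Bg-133 (p = 0.67634) or Bg-135 (q = 0.32366); the cluster is the binomial expansion (p + q)^2.
P(M) = 0.67634^2 = 0.457436
P(M+2) = 2 × 0.67634^1 × 0.32366^1 = 0.437808
P(M+4) = 0.32366^2 = 0.104756
The M peak is largest (0.457436); scaling to 100 gives 100.00 : 95.71 : 22.90.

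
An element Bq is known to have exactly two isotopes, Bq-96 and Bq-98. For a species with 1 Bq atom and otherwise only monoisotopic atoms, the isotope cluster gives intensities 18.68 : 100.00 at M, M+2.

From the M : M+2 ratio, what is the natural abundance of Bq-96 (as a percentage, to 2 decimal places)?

Write p for the Bq-96 fraction. I(M+2)/I(M) = [C(1,1)·p^0·(1−p)] / p^1 = 1·(1−p)/p = 100.00/18.68 = 5.3533
(1−p)/p = 5.3533/1 = 5.3533  ⇒  p = 1/(1 + 5.3533) = 0.1574
Bq-96: 15.74%, Bq-98: 84.26%.

15.74%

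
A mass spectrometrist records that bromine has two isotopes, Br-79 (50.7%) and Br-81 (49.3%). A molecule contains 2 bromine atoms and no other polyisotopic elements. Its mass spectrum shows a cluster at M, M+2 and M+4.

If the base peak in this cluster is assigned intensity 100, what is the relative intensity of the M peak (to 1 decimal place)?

51.4

(0.507 + 0.493)^2 gives M 0.2570, M+2 0.4999, M+4 0.2430; the largest is M+2.
P(M+2) = C(2,1) × 0.507^1 × 0.493^1 = 2 × 0.5070 × 0.4930 = 0.499902 (base)
P(M) = C(2,0) × 0.507^2 × 0.493^0 = 1 × 0.257049 × 1.0000 = 0.257049
Relative intensity = 0.257049 / 0.499902 × 100 = 51.4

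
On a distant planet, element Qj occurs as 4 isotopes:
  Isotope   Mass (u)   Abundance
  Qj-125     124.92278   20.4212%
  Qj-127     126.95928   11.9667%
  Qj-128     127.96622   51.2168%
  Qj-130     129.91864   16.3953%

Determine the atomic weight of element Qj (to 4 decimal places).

Weight each isotope mass by its fractional abundance: 0.204212 × 124.92278 + 0.119667 × 126.95928 + 0.512168 × 127.96622 + 0.163953 × 129.91864
= 25.510731 + 15.192836 + 65.540203 + 21.300551 = 127.544321 u

127.5443 u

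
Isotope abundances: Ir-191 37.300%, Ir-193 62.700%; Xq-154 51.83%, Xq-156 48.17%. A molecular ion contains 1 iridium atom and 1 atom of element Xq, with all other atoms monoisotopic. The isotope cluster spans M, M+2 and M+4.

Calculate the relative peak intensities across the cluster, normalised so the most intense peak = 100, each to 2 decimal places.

38.31 : 100.00 : 59.85

Iridium pattern (n=1): 0.3730 : 0.6270
Element Xq pattern (n=1): 0.5183 : 0.4817
Convolve the two distributions (both contribute in 2-u steps):
  M: 0.3730×0.5183 = 0.193326
  M+2: 0.3730×0.4817 + 0.6270×0.5183 = 0.504648
  M+4: 0.6270×0.4817 = 0.302026
Scale to base peak (0.504648) = 100: 38.31 : 100.00 : 59.85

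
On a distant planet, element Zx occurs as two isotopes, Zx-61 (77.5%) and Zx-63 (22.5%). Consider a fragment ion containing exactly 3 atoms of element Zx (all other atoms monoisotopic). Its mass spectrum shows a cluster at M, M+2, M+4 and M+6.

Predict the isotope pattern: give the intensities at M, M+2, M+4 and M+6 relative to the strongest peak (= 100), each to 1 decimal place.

100.0 : 87.1 : 25.3 : 2.4

Expanding (0.775 + 0.225)^3:
P(M) = 0.775^3 = 0.465484
P(M+2) = 3 × 0.775^2 × 0.225^1 = 0.405422
P(M+4) = 3 × 0.775^1 × 0.225^2 = 0.117703
P(M+6) = 0.225^3 = 0.011391
The M peak is largest (0.465484); scaling to 100 gives 100.0 : 87.1 : 25.3 : 2.4.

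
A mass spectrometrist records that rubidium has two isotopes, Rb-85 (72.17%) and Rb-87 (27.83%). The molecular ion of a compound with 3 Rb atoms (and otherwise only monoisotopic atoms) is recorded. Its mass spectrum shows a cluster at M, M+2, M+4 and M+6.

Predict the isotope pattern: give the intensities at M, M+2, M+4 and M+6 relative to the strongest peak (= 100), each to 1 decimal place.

Each Rb atom is independently Rb-85 (p = 0.7217) or Rb-87 (q = 0.2783); the cluster is the binomial expansion (p + q)^3.
P(M) = 0.7217^3 = 0.375898
P(M+2) = 3 × 0.7217^2 × 0.2783^1 = 0.434858
P(M+4) = 3 × 0.7217^1 × 0.2783^2 = 0.167689
P(M+6) = 0.2783^3 = 0.021555
The M+2 peak is largest (0.434858); scaling to 100 gives 86.4 : 100.0 : 38.6 : 5.0.

86.4 : 100.0 : 38.6 : 5.0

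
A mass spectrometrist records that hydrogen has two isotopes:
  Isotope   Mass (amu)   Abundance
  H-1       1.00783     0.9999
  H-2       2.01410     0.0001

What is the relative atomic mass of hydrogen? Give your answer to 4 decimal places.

Average mass = Σ (abundance × isotope mass) = 0.9999 × 1.00783 + 0.0001 × 2.01410
= 1.007729 + 0.000201 = 1.007930 amu

1.0079 amu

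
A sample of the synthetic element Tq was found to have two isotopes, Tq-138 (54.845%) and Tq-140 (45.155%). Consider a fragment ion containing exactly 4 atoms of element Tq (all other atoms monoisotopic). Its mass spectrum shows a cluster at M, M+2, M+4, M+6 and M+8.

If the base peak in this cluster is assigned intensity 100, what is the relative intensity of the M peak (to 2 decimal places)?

Binomial terms of (0.54845 + 0.45155)^4: M 0.0905, M+2 0.2980, M+4 0.3680, M+6 0.2020, M+8 0.0416 → M+4 is the base peak.
P(M+4) = C(4,2) × 0.54845^2 × 0.45155^2 = 6 × 0.3007974 × 0.2038974 = 0.367991 (base)
P(M) = C(4,0) × 0.54845^4 × 0.45155^0 = 1 × 0.09047908 × 1.0000 = 0.090479
Relative intensity = 0.090479 / 0.367991 × 100 = 24.59

24.59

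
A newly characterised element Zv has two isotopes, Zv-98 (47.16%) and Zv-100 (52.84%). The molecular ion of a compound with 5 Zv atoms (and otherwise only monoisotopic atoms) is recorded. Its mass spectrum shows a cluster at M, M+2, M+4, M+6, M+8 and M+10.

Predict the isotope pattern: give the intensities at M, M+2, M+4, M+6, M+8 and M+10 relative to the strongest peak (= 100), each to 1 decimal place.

7.1 : 39.8 : 89.3 : 100.0 : 56.0 : 12.6

Expanding (0.4716 + 0.5284)^5:
P(M) = 0.4716^5 = 0.023328
P(M+2) = 5 × 0.4716^4 × 0.5284^1 = 0.130686
P(M+4) = 10 × 0.4716^3 × 0.5284^2 = 0.292851
P(M+6) = 10 × 0.4716^2 × 0.5284^3 = 0.328123
P(M+8) = 5 × 0.4716^1 × 0.5284^4 = 0.183821
P(M+10) = 0.5284^5 = 0.041192
The M+6 peak is largest (0.328123); scaling to 100 gives 7.1 : 39.8 : 89.3 : 100.0 : 56.0 : 12.6.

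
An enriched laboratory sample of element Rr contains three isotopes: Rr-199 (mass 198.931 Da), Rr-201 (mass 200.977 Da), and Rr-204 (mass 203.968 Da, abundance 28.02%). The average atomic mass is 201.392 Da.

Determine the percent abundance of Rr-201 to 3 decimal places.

The remaining 71.98% is split between Rr-199 (fraction x) and Rr-201 (fraction 0.7198 − x).
Substituting: 198.931x + 200.977(0.7198 − x) = 144.2401664
(198.931 − 200.977)x = -0.4230782  ⇒  x = 0.20678, y = 0.51302
Rr-199: 20.678%, Rr-201: 51.302%.

51.302%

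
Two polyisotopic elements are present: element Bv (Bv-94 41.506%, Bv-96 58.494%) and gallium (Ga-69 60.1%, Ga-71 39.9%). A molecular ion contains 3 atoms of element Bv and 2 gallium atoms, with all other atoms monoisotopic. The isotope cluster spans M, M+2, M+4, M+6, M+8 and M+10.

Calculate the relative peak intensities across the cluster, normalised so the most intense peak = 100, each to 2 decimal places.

7.95 : 44.18 : 95.54 : 100.00 : 50.44 : 9.81

Element Bv pattern (n=3): 0.07150438 : 0.30231127 : 0.42604432 : 0.20014003
Gallium pattern (n=2): 0.361201 : 0.479598 : 0.159201
Convolve the two distributions (both contribute in 2-u steps):
  M: 0.07150438×0.361201 = 0.025827
  M+2: 0.07150438×0.479598 + 0.30231127×0.361201 = 0.143488
  M+4: 0.07150438×0.159201 + 0.30231127×0.479598 + 0.42604432×0.361201 = 0.310259
  M+6: 0.30231127×0.159201 + 0.42604432×0.479598 + 0.20014003×0.361201 = 0.324749
  M+8: 0.42604432×0.159201 + 0.20014003×0.479598 = 0.163813
  M+10: 0.20014003×0.159201 = 0.031862
Scale to base peak (0.324749) = 100: 7.95 : 44.18 : 95.54 : 100.00 : 50.44 : 9.81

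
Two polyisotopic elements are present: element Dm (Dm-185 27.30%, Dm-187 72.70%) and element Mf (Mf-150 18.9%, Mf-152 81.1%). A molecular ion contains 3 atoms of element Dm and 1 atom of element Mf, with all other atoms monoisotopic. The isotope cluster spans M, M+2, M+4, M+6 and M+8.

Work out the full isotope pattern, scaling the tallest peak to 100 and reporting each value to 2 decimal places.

Element Dm pattern (n=3): 0.02034642 : 0.16254775 : 0.43286525 : 0.38424058
Element Mf pattern (n=1): 0.1890 : 0.8110
Convolve the two distributions (both contribute in 2-u steps):
  M: 0.02034642×0.1890 = 0.003845
  M+2: 0.02034642×0.8110 + 0.16254775×0.1890 = 0.047222
  M+4: 0.16254775×0.8110 + 0.43286525×0.1890 = 0.213638
  M+6: 0.43286525×0.8110 + 0.38424058×0.1890 = 0.423675
  M+8: 0.38424058×0.8110 = 0.311619
Scale to base peak (0.423675) = 100: 0.91 : 11.15 : 50.42 : 100.00 : 73.55

0.91 : 11.15 : 50.42 : 100.00 : 73.55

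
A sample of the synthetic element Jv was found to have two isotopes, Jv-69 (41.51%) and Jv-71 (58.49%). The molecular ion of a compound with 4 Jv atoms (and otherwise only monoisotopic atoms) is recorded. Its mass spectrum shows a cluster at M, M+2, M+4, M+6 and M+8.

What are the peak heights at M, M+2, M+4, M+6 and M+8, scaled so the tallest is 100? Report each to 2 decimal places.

8.39 : 47.31 : 100.00 : 93.94 : 33.09

The 4 Jv atoms are independent, so intensities follow the terms of (0.4151 + 0.5849)^4.
P(M) = 0.4151^4 = 0.029690
P(M+2) = 4 × 0.4151^3 × 0.5849^1 = 0.167340
P(M+4) = 6 × 0.4151^2 × 0.5849^2 = 0.353688
P(M+6) = 4 × 0.4151^1 × 0.5849^3 = 0.332244
P(M+8) = 0.5849^4 = 0.117038
The M+4 peak is largest (0.353688); scaling to 100 gives 8.39 : 47.31 : 100.00 : 93.94 : 33.09.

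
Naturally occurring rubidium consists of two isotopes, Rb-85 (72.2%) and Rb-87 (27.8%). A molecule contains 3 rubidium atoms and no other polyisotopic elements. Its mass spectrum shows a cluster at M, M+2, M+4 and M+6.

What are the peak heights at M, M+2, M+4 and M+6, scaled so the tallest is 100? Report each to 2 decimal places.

Expanding (0.722 + 0.278)^3:
P(M) = 0.722^3 = 0.376367
P(M+2) = 3 × 0.722^2 × 0.278^1 = 0.434751
P(M+4) = 3 × 0.722^1 × 0.278^2 = 0.167397
P(M+6) = 0.278^3 = 0.021485
The M+2 peak is largest (0.434751); scaling to 100 gives 86.57 : 100.00 : 38.50 : 4.94.

86.57 : 100.00 : 38.50 : 4.94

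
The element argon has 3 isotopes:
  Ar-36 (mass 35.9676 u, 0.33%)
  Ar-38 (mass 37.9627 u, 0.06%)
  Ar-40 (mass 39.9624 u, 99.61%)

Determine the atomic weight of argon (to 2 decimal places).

39.95 u

The abundance-weighted mean is 0.0033 × 35.9676 + 0.0006 × 37.9627 + 0.9961 × 39.9624
= 0.11869 + 0.02278 + 39.80655 = 39.94802 u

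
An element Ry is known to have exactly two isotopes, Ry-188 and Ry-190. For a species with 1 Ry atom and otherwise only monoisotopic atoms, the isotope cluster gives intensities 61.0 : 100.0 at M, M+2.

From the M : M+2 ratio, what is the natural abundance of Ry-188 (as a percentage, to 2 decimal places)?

37.89%

If p is the fraction of Ry that is Ry-188, then I(M+2)/I(M) = [C(1,1)·p^0·(1−p)] / p^1 = 1·(1−p)/p = 100.0/61.0 = 1.6393
(1−p)/p = 1.6393/1 = 1.6393  ⇒  p = 1/(1 + 1.6393) = 0.3789
Ry-188: 37.89%, Ry-190: 62.11%.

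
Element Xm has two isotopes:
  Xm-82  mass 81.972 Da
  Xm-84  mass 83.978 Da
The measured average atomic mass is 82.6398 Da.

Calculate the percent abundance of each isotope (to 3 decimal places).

With x = fraction of Xm-82 (so Xm-84 is 1 − x):
81.972·x + 83.978·(1 − x) = 82.6398
(81.972 − 83.978)·x = 82.6398 − 83.978
x = -1.3382 / -2.006 = 0.66710 → 66.710% Xm-82, 33.290% Xm-84.

Xm-82: 66.710%, Xm-84: 33.290%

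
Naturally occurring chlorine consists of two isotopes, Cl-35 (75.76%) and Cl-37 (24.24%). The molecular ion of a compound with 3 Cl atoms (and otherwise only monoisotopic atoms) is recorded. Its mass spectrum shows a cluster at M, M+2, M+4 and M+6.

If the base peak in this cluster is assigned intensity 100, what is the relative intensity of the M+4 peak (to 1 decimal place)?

30.7

Term probabilities: M 0.4348, M+2 0.4174, M+4 0.1335, M+6 0.0142. Base peak = M.
P(M) = C(3,0) × 0.7576^3 × 0.2424^0 = 1 × 0.4348304 × 1.0000 = 0.434830 (base)
P(M+4) = C(3,2) × 0.7576^1 × 0.2424^2 = 3 × 0.7576 × 0.05875776 = 0.133545
Relative intensity = 0.133545 / 0.434830 × 100 = 30.7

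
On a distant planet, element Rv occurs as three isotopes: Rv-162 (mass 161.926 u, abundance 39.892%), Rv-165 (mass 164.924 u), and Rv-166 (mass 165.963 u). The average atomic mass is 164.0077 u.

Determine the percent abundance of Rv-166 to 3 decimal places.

Let x and y be the fractions of Rv-165 and Rv-166. Then x + y = 1 − 0.39892 = 0.60108 and 164.924x + 165.963y = 164.0077 − 0.39892×161.926 = 99.41218008.
Substituting: 164.924x + 165.963(0.60108 − x) = 99.41218008
(164.924 − 165.963)x = -0.34485996  ⇒  x = 0.33192, y = 0.26916
Rv-165: 33.192%, Rv-166: 26.916%.

26.916%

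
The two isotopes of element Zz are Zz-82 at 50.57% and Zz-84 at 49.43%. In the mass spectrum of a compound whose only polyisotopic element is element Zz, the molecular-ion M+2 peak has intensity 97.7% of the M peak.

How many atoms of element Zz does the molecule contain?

The M+2/M ratio from n Zz atoms is n · q/p = n · 0.4943/0.5057.
n = 0.977 × 0.5057/0.4943 = 1.00 ≈ 1

1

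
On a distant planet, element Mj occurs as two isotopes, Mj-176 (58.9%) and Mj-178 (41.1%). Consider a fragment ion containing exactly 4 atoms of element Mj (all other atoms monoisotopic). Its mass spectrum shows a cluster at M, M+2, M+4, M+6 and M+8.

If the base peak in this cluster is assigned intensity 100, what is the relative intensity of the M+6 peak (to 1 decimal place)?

46.5

Term probabilities: M 0.1204, M+2 0.3359, M+4 0.3516, M+6 0.1636, M+8 0.0285. Base peak = M+4.
P(M+4) = C(4,2) × 0.589^2 × 0.411^2 = 6 × 0.346921 × 0.168921 = 0.351613 (base)
P(M+6) = C(4,3) × 0.589^1 × 0.411^3 = 4 × 0.5890 × 0.06942653 = 0.163569
Relative intensity = 0.163569 / 0.351613 × 100 = 46.5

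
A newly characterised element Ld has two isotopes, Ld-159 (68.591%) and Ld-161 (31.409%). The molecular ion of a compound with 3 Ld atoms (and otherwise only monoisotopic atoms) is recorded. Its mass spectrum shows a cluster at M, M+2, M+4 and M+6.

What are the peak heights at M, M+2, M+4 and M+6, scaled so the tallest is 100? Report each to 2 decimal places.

The 3 Ld atoms are independent, so intensities follow the terms of (0.68591 + 0.31409)^3.
P(M) = 0.68591^3 = 0.322702
P(M+2) = 3 × 0.68591^2 × 0.31409^1 = 0.443312
P(M+4) = 3 × 0.68591^1 × 0.31409^2 = 0.203000
P(M+6) = 0.31409^3 = 0.030986
The M+2 peak is largest (0.443312); scaling to 100 gives 72.79 : 100.00 : 45.79 : 6.99.

72.79 : 100.00 : 45.79 : 6.99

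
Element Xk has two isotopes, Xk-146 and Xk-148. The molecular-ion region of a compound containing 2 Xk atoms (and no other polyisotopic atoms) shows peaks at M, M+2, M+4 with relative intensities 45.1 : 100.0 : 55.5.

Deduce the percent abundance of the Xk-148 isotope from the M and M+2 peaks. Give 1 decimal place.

52.6%

Let p = fractional abundance of Xk-146. I(M+2)/I(M) = [C(2,1)·p^1·(1−p)] / p^2 = 2·(1−p)/p = 100.0/45.1 = 2.2173
(1−p)/p = 2.2173/2 = 1.1086  ⇒  p = 1/(1 + 1.1086) = 0.4742
Xk-146: 47.4%, Xk-148: 52.6%.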